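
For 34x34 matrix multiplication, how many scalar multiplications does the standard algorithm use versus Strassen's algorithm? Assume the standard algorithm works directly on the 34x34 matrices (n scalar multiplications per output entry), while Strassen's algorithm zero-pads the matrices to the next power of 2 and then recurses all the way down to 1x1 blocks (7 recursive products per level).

Matrix multiplication for 34x34 matrices:

Strassen's algorithm requires power-of-2 dimensions. Pad 34x34 to 64x64 (next power of 2).

Standard algorithm: 34^3 = 39304 multiplications
Strassen's algorithm: 7^(log2(64)) = 7^6 = 117649 multiplications
Difference: 39304 - 117649 = -78345 (Strassen uses MORE here due to padding overhead — for small or just-over-power-of-2 n, padding can outweigh the per-level savings)

Standard: 39304 multiplications (34^3). Strassen: 117649 multiplications (7^6, after padding to 64x64). Strassen reduces 8 recursive multiplications to 7 at each level.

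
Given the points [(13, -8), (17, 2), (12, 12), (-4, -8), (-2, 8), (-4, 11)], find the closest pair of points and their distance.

Computing all pairwise distances among 6 points:

d((13, -8), (17, 2)) = 10.7703
d((13, -8), (12, 12)) = 20.025
d((13, -8), (-4, -8)) = 17.0
d((13, -8), (-2, 8)) = 21.9317
d((13, -8), (-4, 11)) = 25.4951
d((17, 2), (12, 12)) = 11.1803
d((17, 2), (-4, -8)) = 23.2594
d((17, 2), (-2, 8)) = 19.9249
d((17, 2), (-4, 11)) = 22.8473
d((12, 12), (-4, -8)) = 25.6125
d((12, 12), (-2, 8)) = 14.5602
d((12, 12), (-4, 11)) = 16.0312
d((-4, -8), (-2, 8)) = 16.1245
d((-4, -8), (-4, 11)) = 19.0
d((-2, 8), (-4, 11)) = 3.6056 <-- minimum

Closest pair: (-2, 8) and (-4, 11) with distance 3.6056

The closest pair is (-2, 8) and (-4, 11) with Euclidean distance 3.6056. For 6 points, brute-force pairwise comparison is shown above. For large n, the divide-and-conquer algorithm (sort by x, recurse on halves, check the dividing strip) achieves O(n log n).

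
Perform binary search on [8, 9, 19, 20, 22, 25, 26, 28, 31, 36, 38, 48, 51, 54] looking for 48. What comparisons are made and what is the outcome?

Binary search for 48 in [8, 9, 19, 20, 22, 25, 26, 28, 31, 36, 38, 48, 51, 54]:

lo=0, hi=13, mid=6, arr[mid]=26 -> 26 < 48, search right half
lo=7, hi=13, mid=10, arr[mid]=38 -> 38 < 48, search right half
lo=11, hi=13, mid=12, arr[mid]=51 -> 51 > 48, search left half
lo=11, hi=11, mid=11, arr[mid]=48 -> Found target at index 11!

Binary search finds 48 at index 11 after 4 comparisons. The search repeatedly halves the search space by comparing with the middle element.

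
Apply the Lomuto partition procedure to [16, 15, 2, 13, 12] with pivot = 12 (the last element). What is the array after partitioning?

Lomuto partition with pivot = 12:

Initial array: [16, 15, 2, 13, 12]

arr[0]=16 > 12: no swap
arr[1]=15 > 12: no swap
arr[2]=2 <= 12: swap with position 0, array becomes [2, 15, 16, 13, 12]
arr[3]=13 > 12: no swap

Place pivot at position 1: [2, 12, 16, 13, 15]
Pivot position: 1

After partitioning with pivot 12, the array becomes [2, 12, 16, 13, 15]. The pivot is placed at index 1. All elements to the left of the pivot are <= 12, and all elements to the right are > 12.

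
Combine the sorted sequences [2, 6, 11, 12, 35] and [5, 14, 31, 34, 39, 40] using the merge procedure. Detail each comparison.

Merging process:

Compare 2 vs 5: take 2 from left. Merged: [2]
Compare 6 vs 5: take 5 from right. Merged: [2, 5]
Compare 6 vs 14: take 6 from left. Merged: [2, 5, 6]
Compare 11 vs 14: take 11 from left. Merged: [2, 5, 6, 11]
Compare 12 vs 14: take 12 from left. Merged: [2, 5, 6, 11, 12]
Compare 35 vs 14: take 14 from right. Merged: [2, 5, 6, 11, 12, 14]
Compare 35 vs 31: take 31 from right. Merged: [2, 5, 6, 11, 12, 14, 31]
Compare 35 vs 34: take 34 from right. Merged: [2, 5, 6, 11, 12, 14, 31, 34]
Compare 35 vs 39: take 35 from left. Merged: [2, 5, 6, 11, 12, 14, 31, 34, 35]
Append remaining from right: [39, 40]. Merged: [2, 5, 6, 11, 12, 14, 31, 34, 35, 39, 40]

Final merged array: [2, 5, 6, 11, 12, 14, 31, 34, 35, 39, 40]
Total comparisons: 9

The merged array is [2, 5, 6, 11, 12, 14, 31, 34, 35, 39, 40], requiring 9 comparisons. The merge step runs in O(n) time where n is the total number of elements.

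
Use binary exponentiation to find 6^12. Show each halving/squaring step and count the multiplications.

Computing 6^12 by squaring (build up from 6^1; each line after the first costs one multiplication):

6^1 = 6
6^2 = (6^1)^2 = 6^2 = 36
6^3 = 6 * 6^2 = 6 * 36 = 216
6^6 = (6^3)^2 = 216^2 = 46656
6^12 = (6^6)^2 = 46656^2 = 2176782336

Result: 2176782336
Multiplications needed: 4 (4 lines after 6^1)

6^12 = 2176782336. Using exponentiation by squaring, this requires 4 multiplications. The key idea: if the exponent is even, square the half-power; if odd, multiply by the base once.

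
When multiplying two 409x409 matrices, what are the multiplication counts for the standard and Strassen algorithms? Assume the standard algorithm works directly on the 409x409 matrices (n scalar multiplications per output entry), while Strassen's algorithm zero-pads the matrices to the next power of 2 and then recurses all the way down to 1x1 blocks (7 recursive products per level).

Matrix multiplication for 409x409 matrices:

Strassen's algorithm requires power-of-2 dimensions. Pad 409x409 to 512x512 (next power of 2).

Standard algorithm: 409^3 = 68417929 multiplications
Strassen's algorithm: 7^(log2(512)) = 7^9 = 40353607 multiplications
Savings: 68417929 - 40353607 = 28064322 multiplications

Standard: 68417929 multiplications (409^3). Strassen: 40353607 multiplications (7^9, after padding to 512x512). Strassen reduces 8 recursive multiplications to 7 at each level.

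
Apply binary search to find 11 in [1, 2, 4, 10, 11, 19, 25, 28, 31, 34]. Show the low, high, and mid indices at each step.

Binary search for 11 in [1, 2, 4, 10, 11, 19, 25, 28, 31, 34]:

lo=0, hi=9, mid=4, arr[mid]=11 -> Found target at index 4!

Binary search finds 11 at index 4 after 1 comparisons. The search repeatedly halves the search space by comparing with the middle element.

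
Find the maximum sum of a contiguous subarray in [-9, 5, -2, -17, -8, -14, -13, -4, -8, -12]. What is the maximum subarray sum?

Using Kadane's algorithm on [-9, 5, -2, -17, -8, -14, -13, -4, -8, -12]:

Scanning through the array:
Position 1 (value 5): max_ending_here = 5, max_so_far = 5
Position 2 (value -2): max_ending_here = 3, max_so_far = 5
Position 3 (value -17): max_ending_here = -14, max_so_far = 5
Position 4 (value -8): max_ending_here = -8, max_so_far = 5
Position 5 (value -14): max_ending_here = -14, max_so_far = 5
Position 6 (value -13): max_ending_here = -13, max_so_far = 5
Position 7 (value -4): max_ending_here = -4, max_so_far = 5
Position 8 (value -8): max_ending_here = -8, max_so_far = 5
Position 9 (value -12): max_ending_here = -12, max_so_far = 5

Maximum subarray: [5]
Maximum sum: 5

The maximum subarray is [5] with sum 5. This subarray runs from index 1 to index 1.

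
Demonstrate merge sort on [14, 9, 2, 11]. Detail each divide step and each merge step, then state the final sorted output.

Merge sort trace:

Split: [14, 9, 2, 11] -> [14, 9] and [2, 11]
  Split: [14, 9] -> [14] and [9]
  Merge: [14] + [9] -> [9, 14]
  Split: [2, 11] -> [2] and [11]
  Merge: [2] + [11] -> [2, 11]
Merge: [9, 14] + [2, 11] -> [2, 9, 11, 14]

Final sorted array: [2, 9, 11, 14]

The merge sort proceeds by recursively splitting the array and merging sorted halves.
After all merges, the sorted array is [2, 9, 11, 14].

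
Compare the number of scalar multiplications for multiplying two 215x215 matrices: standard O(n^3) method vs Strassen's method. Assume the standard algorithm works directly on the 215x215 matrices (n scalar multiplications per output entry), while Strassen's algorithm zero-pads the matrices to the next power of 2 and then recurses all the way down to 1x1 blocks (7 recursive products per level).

Matrix multiplication for 215x215 matrices:

Strassen's algorithm requires power-of-2 dimensions. Pad 215x215 to 256x256 (next power of 2).

Standard algorithm: 215^3 = 9938375 multiplications
Strassen's algorithm: 7^(log2(256)) = 7^8 = 5764801 multiplications
Savings: 9938375 - 5764801 = 4173574 multiplications

Standard: 9938375 multiplications (215^3). Strassen: 5764801 multiplications (7^8, after padding to 256x256). Strassen reduces 8 recursive multiplications to 7 at each level.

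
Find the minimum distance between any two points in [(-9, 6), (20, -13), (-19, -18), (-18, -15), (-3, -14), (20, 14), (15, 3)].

Computing all pairwise distances among 7 points:

d((-9, 6), (20, -13)) = 34.6699
d((-9, 6), (-19, -18)) = 26.0
d((-9, 6), (-18, -15)) = 22.8473
d((-9, 6), (-3, -14)) = 20.8806
d((-9, 6), (20, 14)) = 30.0832
d((-9, 6), (15, 3)) = 24.1868
d((20, -13), (-19, -18)) = 39.3192
d((20, -13), (-18, -15)) = 38.0526
d((20, -13), (-3, -14)) = 23.0217
d((20, -13), (20, 14)) = 27.0
d((20, -13), (15, 3)) = 16.7631
d((-19, -18), (-18, -15)) = 3.1623 <-- minimum
d((-19, -18), (-3, -14)) = 16.4924
d((-19, -18), (20, 14)) = 50.448
d((-19, -18), (15, 3)) = 39.9625
d((-18, -15), (-3, -14)) = 15.0333
d((-18, -15), (20, 14)) = 47.8017
d((-18, -15), (15, 3)) = 37.5899
d((-3, -14), (20, 14)) = 36.2353
d((-3, -14), (15, 3)) = 24.7588
d((20, 14), (15, 3)) = 12.083

Closest pair: (-19, -18) and (-18, -15) with distance 3.1623

The closest pair is (-19, -18) and (-18, -15) with Euclidean distance 3.1623. For 7 points, brute-force pairwise comparison is shown above. For large n, the divide-and-conquer algorithm (sort by x, recurse on halves, check the dividing strip) achieves O(n log n).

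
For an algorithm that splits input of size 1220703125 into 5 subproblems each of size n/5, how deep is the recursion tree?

For divide and conquer with division factor 5:

Problem sizes at each level:
Level 0: 1220703125
Level 1: 244140625
Level 2: 48828125
Level 3: 9765625
Level 4: 1953125
Level 5: 390625
Level 6: 78125
Level 7: 15625
Level 8: 3125
Level 9: 625
Level 10: 125
Level 11: 25
Level 12: 5
Level 13: 1

The root is level 0 and the size-1 base case is level 13 (the tree spans levels 0 through 13, i.e. 14 levels counting the root), so the depth is the number of divisions: log_5(1220703125) = 13

The recursion tree depth is log_5(1220703125) = 13. At each level, the problem size is divided by 5, so it takes 13 divisions to reduce to a base case of size 1. The algorithm makes 5 recursive calls at each level.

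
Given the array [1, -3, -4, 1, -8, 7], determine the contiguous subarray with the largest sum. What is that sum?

Using Kadane's algorithm on [1, -3, -4, 1, -8, 7]:

Scanning through the array:
Position 1 (value -3): max_ending_here = -2, max_so_far = 1
Position 2 (value -4): max_ending_here = -4, max_so_far = 1
Position 3 (value 1): max_ending_here = 1, max_so_far = 1
Position 4 (value -8): max_ending_here = -7, max_so_far = 1
Position 5 (value 7): max_ending_here = 7, max_so_far = 7

Maximum subarray: [7]
Maximum sum: 7

The maximum subarray is [7] with sum 7. This subarray runs from index 5 to index 5.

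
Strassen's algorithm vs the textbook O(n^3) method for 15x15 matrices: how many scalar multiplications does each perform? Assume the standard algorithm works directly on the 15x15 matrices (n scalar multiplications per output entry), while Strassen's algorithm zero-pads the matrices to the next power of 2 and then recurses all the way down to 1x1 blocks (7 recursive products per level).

Matrix multiplication for 15x15 matrices:

Strassen's algorithm requires power-of-2 dimensions. Pad 15x15 to 16x16 (next power of 2).

Standard algorithm: 15^3 = 3375 multiplications
Strassen's algorithm: 7^(log2(16)) = 7^4 = 2401 multiplications
Savings: 3375 - 2401 = 974 multiplications

Standard: 3375 multiplications (15^3). Strassen: 2401 multiplications (7^4, after padding to 16x16). Strassen reduces 8 recursive multiplications to 7 at each level.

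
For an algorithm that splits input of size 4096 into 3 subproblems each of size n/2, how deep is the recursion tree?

For divide and conquer with division factor 2:

Problem sizes at each level:
Level 0: 4096
Level 1: 2048
Level 2: 1024
Level 3: 512
Level 4: 256
Level 5: 128
Level 6: 64
Level 7: 32
Level 8: 16
Level 9: 8
Level 10: 4
Level 11: 2
Level 12: 1

The root is level 0 and the size-1 base case is level 12 (the tree spans levels 0 through 12, i.e. 13 levels counting the root), so the depth is the number of divisions: log_2(4096) = 12

The recursion tree depth is log_2(4096) = 12. At each level, the problem size is divided by 2, so it takes 12 divisions to reduce to a base case of size 1. The algorithm makes 3 recursive calls at each level.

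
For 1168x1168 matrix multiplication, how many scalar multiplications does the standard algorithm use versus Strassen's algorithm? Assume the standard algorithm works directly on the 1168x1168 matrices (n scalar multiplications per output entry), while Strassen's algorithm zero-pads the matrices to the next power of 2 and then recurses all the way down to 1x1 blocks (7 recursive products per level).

Matrix multiplication for 1168x1168 matrices:

Strassen's algorithm requires power-of-2 dimensions. Pad 1168x1168 to 2048x2048 (next power of 2).

Standard algorithm: 1168^3 = 1593413632 multiplications
Strassen's algorithm: 7^(log2(2048)) = 7^11 = 1977326743 multiplications
Difference: 1593413632 - 1977326743 = -383913111 (Strassen uses MORE here due to padding overhead — for small or just-over-power-of-2 n, padding can outweigh the per-level savings)

Standard: 1593413632 multiplications (1168^3). Strassen: 1977326743 multiplications (7^11, after padding to 2048x2048). Strassen reduces 8 recursive multiplications to 7 at each level.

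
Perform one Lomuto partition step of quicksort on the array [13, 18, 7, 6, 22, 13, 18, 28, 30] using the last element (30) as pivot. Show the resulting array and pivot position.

Lomuto partition with pivot = 30:

Initial array: [13, 18, 7, 6, 22, 13, 18, 28, 30]

arr[0]=13 <= 30: swap with position 0, array becomes [13, 18, 7, 6, 22, 13, 18, 28, 30]
arr[1]=18 <= 30: swap with position 1, array becomes [13, 18, 7, 6, 22, 13, 18, 28, 30]
arr[2]=7 <= 30: swap with position 2, array becomes [13, 18, 7, 6, 22, 13, 18, 28, 30]
arr[3]=6 <= 30: swap with position 3, array becomes [13, 18, 7, 6, 22, 13, 18, 28, 30]
arr[4]=22 <= 30: swap with position 4, array becomes [13, 18, 7, 6, 22, 13, 18, 28, 30]
arr[5]=13 <= 30: swap with position 5, array becomes [13, 18, 7, 6, 22, 13, 18, 28, 30]
arr[6]=18 <= 30: swap with position 6, array becomes [13, 18, 7, 6, 22, 13, 18, 28, 30]
arr[7]=28 <= 30: swap with position 7, array becomes [13, 18, 7, 6, 22, 13, 18, 28, 30]

Place pivot at position 8: [13, 18, 7, 6, 22, 13, 18, 28, 30]
Pivot position: 8

After partitioning with pivot 30, the array becomes [13, 18, 7, 6, 22, 13, 18, 28, 30]. The pivot is placed at index 8. All elements to the left of the pivot are <= 30, and all elements to the right are > 30.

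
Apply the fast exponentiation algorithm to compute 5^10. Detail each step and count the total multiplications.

Computing 5^10 by squaring (build up from 5^1; each line after the first costs one multiplication):

5^1 = 5
5^2 = (5^1)^2 = 5^2 = 25
5^4 = (5^2)^2 = 25^2 = 625
5^5 = 5 * 5^4 = 5 * 625 = 3125
5^10 = (5^5)^2 = 3125^2 = 9765625

Result: 9765625
Multiplications needed: 4 (4 lines after 5^1)

5^10 = 9765625. Using exponentiation by squaring, this requires 4 multiplications. The key idea: if the exponent is even, square the half-power; if odd, multiply by the base once.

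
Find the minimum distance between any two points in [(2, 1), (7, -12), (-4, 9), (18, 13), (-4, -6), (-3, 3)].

Computing all pairwise distances among 6 points:

d((2, 1), (7, -12)) = 13.9284
d((2, 1), (-4, 9)) = 10.0
d((2, 1), (18, 13)) = 20.0
d((2, 1), (-4, -6)) = 9.2195
d((2, 1), (-3, 3)) = 5.3852 <-- minimum
d((7, -12), (-4, 9)) = 23.7065
d((7, -12), (18, 13)) = 27.313
d((7, -12), (-4, -6)) = 12.53
d((7, -12), (-3, 3)) = 18.0278
d((-4, 9), (18, 13)) = 22.3607
d((-4, 9), (-4, -6)) = 15.0
d((-4, 9), (-3, 3)) = 6.0828
d((18, 13), (-4, -6)) = 29.0689
d((18, 13), (-3, 3)) = 23.2594
d((-4, -6), (-3, 3)) = 9.0554

Closest pair: (2, 1) and (-3, 3) with distance 5.3852

The closest pair is (2, 1) and (-3, 3) with Euclidean distance 5.3852. For 6 points, brute-force pairwise comparison is shown above. For large n, the divide-and-conquer algorithm (sort by x, recurse on halves, check the dividing strip) achieves O(n log n).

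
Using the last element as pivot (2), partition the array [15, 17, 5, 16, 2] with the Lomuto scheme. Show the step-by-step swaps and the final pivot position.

Lomuto partition with pivot = 2:

Initial array: [15, 17, 5, 16, 2]

arr[0]=15 > 2: no swap
arr[1]=17 > 2: no swap
arr[2]=5 > 2: no swap
arr[3]=16 > 2: no swap

Place pivot at position 0: [2, 17, 5, 16, 15]
Pivot position: 0

After partitioning with pivot 2, the array becomes [2, 17, 5, 16, 15]. The pivot is placed at index 0. All elements to the left of the pivot are <= 2, and all elements to the right are > 2.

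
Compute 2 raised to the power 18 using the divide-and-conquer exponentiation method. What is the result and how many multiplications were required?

Computing 2^18 by squaring (build up from 2^1; each line after the first costs one multiplication):

2^1 = 2
2^2 = (2^1)^2 = 2^2 = 4
2^4 = (2^2)^2 = 4^2 = 16
2^8 = (2^4)^2 = 16^2 = 256
2^9 = 2 * 2^8 = 2 * 256 = 512
2^18 = (2^9)^2 = 512^2 = 262144

Result: 262144
Multiplications needed: 5 (5 lines after 2^1)

2^18 = 262144. Using exponentiation by squaring, this requires 5 multiplications. The key idea: if the exponent is even, square the half-power; if odd, multiply by the base once.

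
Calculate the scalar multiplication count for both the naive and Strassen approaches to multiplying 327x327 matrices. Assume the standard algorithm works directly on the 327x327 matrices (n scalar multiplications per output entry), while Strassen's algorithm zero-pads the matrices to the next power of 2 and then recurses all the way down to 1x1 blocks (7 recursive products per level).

Matrix multiplication for 327x327 matrices:

Strassen's algorithm requires power-of-2 dimensions. Pad 327x327 to 512x512 (next power of 2).

Standard algorithm: 327^3 = 34965783 multiplications
Strassen's algorithm: 7^(log2(512)) = 7^9 = 40353607 multiplications
Difference: 34965783 - 40353607 = -5387824 (Strassen uses MORE here due to padding overhead — for small or just-over-power-of-2 n, padding can outweigh the per-level savings)

Standard: 34965783 multiplications (327^3). Strassen: 40353607 multiplications (7^9, after padding to 512x512). Strassen reduces 8 recursive multiplications to 7 at each level.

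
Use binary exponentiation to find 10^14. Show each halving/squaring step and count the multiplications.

Computing 10^14 by squaring (build up from 10^1; each line after the first costs one multiplication):

10^1 = 10
10^2 = (10^1)^2 = 10^2 = 100
10^3 = 10 * 10^2 = 10 * 100 = 1000
10^6 = (10^3)^2 = 1000^2 = 1000000
10^7 = 10 * 10^6 = 10 * 1000000 = 10000000
10^14 = (10^7)^2 = 10000000^2 = 100000000000000

Result: 100000000000000
Multiplications needed: 5 (5 lines after 10^1)

10^14 = 100000000000000. Using exponentiation by squaring, this requires 5 multiplications. The key idea: if the exponent is even, square the half-power; if odd, multiply by the base once.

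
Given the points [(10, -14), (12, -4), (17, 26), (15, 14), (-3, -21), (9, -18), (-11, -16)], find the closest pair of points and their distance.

Computing all pairwise distances among 7 points:

d((10, -14), (12, -4)) = 10.198
d((10, -14), (17, 26)) = 40.6079
d((10, -14), (15, 14)) = 28.4429
d((10, -14), (-3, -21)) = 14.7648
d((10, -14), (9, -18)) = 4.1231 <-- minimum
d((10, -14), (-11, -16)) = 21.095
d((12, -4), (17, 26)) = 30.4138
d((12, -4), (15, 14)) = 18.2483
d((12, -4), (-3, -21)) = 22.6716
d((12, -4), (9, -18)) = 14.3178
d((12, -4), (-11, -16)) = 25.9422
d((17, 26), (15, 14)) = 12.1655
d((17, 26), (-3, -21)) = 51.0784
d((17, 26), (9, -18)) = 44.7214
d((17, 26), (-11, -16)) = 50.4777
d((15, 14), (-3, -21)) = 39.3573
d((15, 14), (9, -18)) = 32.5576
d((15, 14), (-11, -16)) = 39.6989
d((-3, -21), (9, -18)) = 12.3693
d((-3, -21), (-11, -16)) = 9.434
d((9, -18), (-11, -16)) = 20.0998

Closest pair: (10, -14) and (9, -18) with distance 4.1231

The closest pair is (10, -14) and (9, -18) with Euclidean distance 4.1231. For 7 points, brute-force pairwise comparison is shown above. For large n, the divide-and-conquer algorithm (sort by x, recurse on halves, check the dividing strip) achieves O(n log n).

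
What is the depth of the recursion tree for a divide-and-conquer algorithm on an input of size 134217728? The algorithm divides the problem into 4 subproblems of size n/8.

For divide and conquer with division factor 8:

Problem sizes at each level:
Level 0: 134217728
Level 1: 16777216
Level 2: 2097152
Level 3: 262144
Level 4: 32768
Level 5: 4096
Level 6: 512
Level 7: 64
Level 8: 8
Level 9: 1

The root is level 0 and the size-1 base case is level 9 (the tree spans levels 0 through 9, i.e. 10 levels counting the root), so the depth is the number of divisions: log_8(134217728) = 9

The recursion tree depth is log_8(134217728) = 9. At each level, the problem size is divided by 8, so it takes 9 divisions to reduce to a base case of size 1. The algorithm makes 4 recursive calls at each level.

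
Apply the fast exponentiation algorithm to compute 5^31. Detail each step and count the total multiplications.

Computing 5^31 by squaring (build up from 5^1; each line after the first costs one multiplication):

5^1 = 5
5^2 = (5^1)^2 = 5^2 = 25
5^3 = 5 * 5^2 = 5 * 25 = 125
5^6 = (5^3)^2 = 125^2 = 15625
5^7 = 5 * 5^6 = 5 * 15625 = 78125
5^14 = (5^7)^2 = 78125^2 = 6103515625
5^15 = 5 * 5^14 = 5 * 6103515625 = 30517578125
5^30 = (5^15)^2 = 30517578125^2 = 931322574615478515625
5^31 = 5 * 5^30 = 5 * 931322574615478515625 = 4656612873077392578125

Result: 4656612873077392578125
Multiplications needed: 8 (8 lines after 5^1)

5^31 = 4656612873077392578125. Using exponentiation by squaring, this requires 8 multiplications. The key idea: if the exponent is even, square the half-power; if odd, multiply by the base once.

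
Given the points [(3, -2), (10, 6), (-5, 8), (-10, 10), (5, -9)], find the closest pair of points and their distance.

Computing all pairwise distances among 5 points:

d((3, -2), (10, 6)) = 10.6301
d((3, -2), (-5, 8)) = 12.8062
d((3, -2), (-10, 10)) = 17.6918
d((3, -2), (5, -9)) = 7.2801
d((10, 6), (-5, 8)) = 15.1327
d((10, 6), (-10, 10)) = 20.3961
d((10, 6), (5, -9)) = 15.8114
d((-5, 8), (-10, 10)) = 5.3852 <-- minimum
d((-5, 8), (5, -9)) = 19.7231
d((-10, 10), (5, -9)) = 24.2074

Closest pair: (-5, 8) and (-10, 10) with distance 5.3852

The closest pair is (-5, 8) and (-10, 10) with Euclidean distance 5.3852. For 5 points, brute-force pairwise comparison is shown above. For large n, the divide-and-conquer algorithm (sort by x, recurse on halves, check the dividing strip) achieves O(n log n).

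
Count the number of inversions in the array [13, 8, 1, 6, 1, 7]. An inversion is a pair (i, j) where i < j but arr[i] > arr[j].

Finding inversions in [13, 8, 1, 6, 1, 7]:

(0, 1): arr[0]=13 > arr[1]=8
(0, 2): arr[0]=13 > arr[2]=1
(0, 3): arr[0]=13 > arr[3]=6
(0, 4): arr[0]=13 > arr[4]=1
(0, 5): arr[0]=13 > arr[5]=7
(1, 2): arr[1]=8 > arr[2]=1
(1, 3): arr[1]=8 > arr[3]=6
(1, 4): arr[1]=8 > arr[4]=1
(1, 5): arr[1]=8 > arr[5]=7
(3, 4): arr[3]=6 > arr[4]=1

Total inversions: 10

The array has 10 inversion(s): (0,1), (0,2), (0,3), (0,4), (0,5), (1,2), (1,3), (1,4), (1,5), (3,4). Each pair (i,j) satisfies i < j and arr[i] > arr[j].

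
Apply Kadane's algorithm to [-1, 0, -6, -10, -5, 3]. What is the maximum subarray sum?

Using Kadane's algorithm on [-1, 0, -6, -10, -5, 3]:

Scanning through the array:
Position 1 (value 0): max_ending_here = 0, max_so_far = 0
Position 2 (value -6): max_ending_here = -6, max_so_far = 0
Position 3 (value -10): max_ending_here = -10, max_so_far = 0
Position 4 (value -5): max_ending_here = -5, max_so_far = 0
Position 5 (value 3): max_ending_here = 3, max_so_far = 3

Maximum subarray: [3]
Maximum sum: 3

The maximum subarray is [3] with sum 3. This subarray runs from index 5 to index 5.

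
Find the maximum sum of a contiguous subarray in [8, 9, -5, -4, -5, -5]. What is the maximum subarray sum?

Using Kadane's algorithm on [8, 9, -5, -4, -5, -5]:

Scanning through the array:
Position 1 (value 9): max_ending_here = 17, max_so_far = 17
Position 2 (value -5): max_ending_here = 12, max_so_far = 17
Position 3 (value -4): max_ending_here = 8, max_so_far = 17
Position 4 (value -5): max_ending_here = 3, max_so_far = 17
Position 5 (value -5): max_ending_here = -2, max_so_far = 17

Maximum subarray: [8, 9]
Maximum sum: 17

The maximum subarray is [8, 9] with sum 17. This subarray runs from index 0 to index 1.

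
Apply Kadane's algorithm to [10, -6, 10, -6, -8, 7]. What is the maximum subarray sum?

Using Kadane's algorithm on [10, -6, 10, -6, -8, 7]:

Scanning through the array:
Position 1 (value -6): max_ending_here = 4, max_so_far = 10
Position 2 (value 10): max_ending_here = 14, max_so_far = 14
Position 3 (value -6): max_ending_here = 8, max_so_far = 14
Position 4 (value -8): max_ending_here = 0, max_so_far = 14
Position 5 (value 7): max_ending_here = 7, max_so_far = 14

Maximum subarray: [10, -6, 10]
Maximum sum: 14

The maximum subarray is [10, -6, 10] with sum 14. This subarray runs from index 0 to index 2.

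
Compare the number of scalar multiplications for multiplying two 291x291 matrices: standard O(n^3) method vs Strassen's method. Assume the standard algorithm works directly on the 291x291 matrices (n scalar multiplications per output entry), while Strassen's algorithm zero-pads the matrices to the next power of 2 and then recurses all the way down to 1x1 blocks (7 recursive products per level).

Matrix multiplication for 291x291 matrices:

Strassen's algorithm requires power-of-2 dimensions. Pad 291x291 to 512x512 (next power of 2).

Standard algorithm: 291^3 = 24642171 multiplications
Strassen's algorithm: 7^(log2(512)) = 7^9 = 40353607 multiplications
Difference: 24642171 - 40353607 = -15711436 (Strassen uses MORE here due to padding overhead — for small or just-over-power-of-2 n, padding can outweigh the per-level savings)

Standard: 24642171 multiplications (291^3). Strassen: 40353607 multiplications (7^9, after padding to 512x512). Strassen reduces 8 recursive multiplications to 7 at each level.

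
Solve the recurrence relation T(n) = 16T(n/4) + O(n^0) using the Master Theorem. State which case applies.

Master Theorem for T(n) = 16T(n/4) + O(n^0):

a = 16, b = 4, c = 0
log_b(a) = log_4(16) = 2.0000

Case 1: c = 0 < log_4(16) = 2.0000
T(n) = O(n^(log_4 16)) = O(n^2)

For T(n) = 16T(n/4) + O(n^0): log_4(16) = 2.0000. This is Case 1 of the Master Theorem (c < log_b(a), work dominated by leaves), giving O(n^2).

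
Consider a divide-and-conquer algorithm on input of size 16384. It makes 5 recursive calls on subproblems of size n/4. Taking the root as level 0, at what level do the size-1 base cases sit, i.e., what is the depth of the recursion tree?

For divide and conquer with division factor 4:

Problem sizes at each level:
Level 0: 16384
Level 1: 4096
Level 2: 1024
Level 3: 256
Level 4: 64
Level 5: 16
Level 6: 4
Level 7: 1

The root is level 0 and the size-1 base case is level 7 (the tree spans levels 0 through 7, i.e. 8 levels counting the root), so the depth is the number of divisions: log_4(16384) = 7

The recursion tree depth is log_4(16384) = 7. At each level, the problem size is divided by 4, so it takes 7 divisions to reduce to a base case of size 1. The algorithm makes 5 recursive calls at each level.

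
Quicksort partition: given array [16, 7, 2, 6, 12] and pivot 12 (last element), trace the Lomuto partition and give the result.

Lomuto partition with pivot = 12:

Initial array: [16, 7, 2, 6, 12]

arr[0]=16 > 12: no swap
arr[1]=7 <= 12: swap with position 0, array becomes [7, 16, 2, 6, 12]
arr[2]=2 <= 12: swap with position 1, array becomes [7, 2, 16, 6, 12]
arr[3]=6 <= 12: swap with position 2, array becomes [7, 2, 6, 16, 12]

Place pivot at position 3: [7, 2, 6, 12, 16]
Pivot position: 3

After partitioning with pivot 12, the array becomes [7, 2, 6, 12, 16]. The pivot is placed at index 3. All elements to the left of the pivot are <= 12, and all elements to the right are > 12.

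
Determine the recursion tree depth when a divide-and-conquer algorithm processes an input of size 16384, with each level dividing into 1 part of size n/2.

For divide and conquer with division factor 2:

Problem sizes at each level:
Level 0: 16384
Level 1: 8192
Level 2: 4096
Level 3: 2048
Level 4: 1024
Level 5: 512
Level 6: 256
Level 7: 128
Level 8: 64
Level 9: 32
Level 10: 16
Level 11: 8
Level 12: 4
Level 13: 2
Level 14: 1

The root is level 0 and the size-1 base case is level 14 (the tree spans levels 0 through 14, i.e. 15 levels counting the root), so the depth is the number of divisions: log_2(16384) = 14

The recursion tree depth is log_2(16384) = 14. At each level, the problem size is divided by 2, so it takes 14 divisions to reduce to a base case of size 1. The algorithm makes 1 recursive call at each level.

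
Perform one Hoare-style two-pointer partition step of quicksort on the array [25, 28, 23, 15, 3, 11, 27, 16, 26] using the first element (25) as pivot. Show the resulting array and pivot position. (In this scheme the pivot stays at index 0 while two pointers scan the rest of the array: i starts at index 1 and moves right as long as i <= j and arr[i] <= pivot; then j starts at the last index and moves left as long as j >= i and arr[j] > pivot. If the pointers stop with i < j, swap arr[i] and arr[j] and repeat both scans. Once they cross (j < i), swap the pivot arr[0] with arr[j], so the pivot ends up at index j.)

Hoare-style two-pointer partition with pivot = 25:

Initial array: [25, 28, 23, 15, 3, 11, 27, 16, 26]

Pointers start at i = 1, j = 8.
i stops at index 1 (arr[1]=28 > 25), j stops at index 7 (arr[7]=16 <= 25): swap arr[1] and arr[7], array becomes [25, 16, 23, 15, 3, 11, 27, 28, 26]
i ends at 6, j ends at 5: the pointers have crossed (j < i), so scanning stops.

Swap pivot arr[0] with arr[5] to place pivot at position 5: [11, 16, 23, 15, 3, 25, 27, 28, 26]
Pivot position: 5

After partitioning with pivot 25, the array becomes [11, 16, 23, 15, 3, 25, 27, 28, 26]. The pivot is placed at index 5. All elements to the left of the pivot are <= 25, and all elements to the right are > 25.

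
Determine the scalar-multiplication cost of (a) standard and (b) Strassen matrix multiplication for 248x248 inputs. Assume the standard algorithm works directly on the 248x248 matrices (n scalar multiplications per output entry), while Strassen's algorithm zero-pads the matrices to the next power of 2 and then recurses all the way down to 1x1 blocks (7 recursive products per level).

Matrix multiplication for 248x248 matrices:

Strassen's algorithm requires power-of-2 dimensions. Pad 248x248 to 256x256 (next power of 2).

Standard algorithm: 248^3 = 15252992 multiplications
Strassen's algorithm: 7^(log2(256)) = 7^8 = 5764801 multiplications
Savings: 15252992 - 5764801 = 9488191 multiplications

Standard: 15252992 multiplications (248^3). Strassen: 5764801 multiplications (7^8, after padding to 256x256). Strassen reduces 8 recursive multiplications to 7 at each level.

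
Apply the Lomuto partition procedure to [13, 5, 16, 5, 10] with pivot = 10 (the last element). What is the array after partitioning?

Lomuto partition with pivot = 10:

Initial array: [13, 5, 16, 5, 10]

arr[0]=13 > 10: no swap
arr[1]=5 <= 10: swap with position 0, array becomes [5, 13, 16, 5, 10]
arr[2]=16 > 10: no swap
arr[3]=5 <= 10: swap with position 1, array becomes [5, 5, 16, 13, 10]

Place pivot at position 2: [5, 5, 10, 13, 16]
Pivot position: 2

After partitioning with pivot 10, the array becomes [5, 5, 10, 13, 16]. The pivot is placed at index 2. All elements to the left of the pivot are <= 10, and all elements to the right are > 10.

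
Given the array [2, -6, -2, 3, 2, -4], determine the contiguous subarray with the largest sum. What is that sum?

Using Kadane's algorithm on [2, -6, -2, 3, 2, -4]:

Scanning through the array:
Position 1 (value -6): max_ending_here = -4, max_so_far = 2
Position 2 (value -2): max_ending_here = -2, max_so_far = 2
Position 3 (value 3): max_ending_here = 3, max_so_far = 3
Position 4 (value 2): max_ending_here = 5, max_so_far = 5
Position 5 (value -4): max_ending_here = 1, max_so_far = 5

Maximum subarray: [3, 2]
Maximum sum: 5

The maximum subarray is [3, 2] with sum 5. This subarray runs from index 3 to index 4.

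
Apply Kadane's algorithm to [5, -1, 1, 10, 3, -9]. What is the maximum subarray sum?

Using Kadane's algorithm on [5, -1, 1, 10, 3, -9]:

Scanning through the array:
Position 1 (value -1): max_ending_here = 4, max_so_far = 5
Position 2 (value 1): max_ending_here = 5, max_so_far = 5
Position 3 (value 10): max_ending_here = 15, max_so_far = 15
Position 4 (value 3): max_ending_here = 18, max_so_far = 18
Position 5 (value -9): max_ending_here = 9, max_so_far = 18

Maximum subarray: [5, -1, 1, 10, 3]
Maximum sum: 18

The maximum subarray is [5, -1, 1, 10, 3] with sum 18. This subarray runs from index 0 to index 4.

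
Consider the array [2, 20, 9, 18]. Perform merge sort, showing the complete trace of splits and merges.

Merge sort trace:

Split: [2, 20, 9, 18] -> [2, 20] and [9, 18]
  Split: [2, 20] -> [2] and [20]
  Merge: [2] + [20] -> [2, 20]
  Split: [9, 18] -> [9] and [18]
  Merge: [9] + [18] -> [9, 18]
Merge: [2, 20] + [9, 18] -> [2, 9, 18, 20]

Final sorted array: [2, 9, 18, 20]

The merge sort proceeds by recursively splitting the array and merging sorted halves.
After all merges, the sorted array is [2, 9, 18, 20].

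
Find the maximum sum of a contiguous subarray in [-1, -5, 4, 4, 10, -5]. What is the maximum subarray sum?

Using Kadane's algorithm on [-1, -5, 4, 4, 10, -5]:

Scanning through the array:
Position 1 (value -5): max_ending_here = -5, max_so_far = -1
Position 2 (value 4): max_ending_here = 4, max_so_far = 4
Position 3 (value 4): max_ending_here = 8, max_so_far = 8
Position 4 (value 10): max_ending_here = 18, max_so_far = 18
Position 5 (value -5): max_ending_here = 13, max_so_far = 18

Maximum subarray: [4, 4, 10]
Maximum sum: 18

The maximum subarray is [4, 4, 10] with sum 18. This subarray runs from index 2 to index 4.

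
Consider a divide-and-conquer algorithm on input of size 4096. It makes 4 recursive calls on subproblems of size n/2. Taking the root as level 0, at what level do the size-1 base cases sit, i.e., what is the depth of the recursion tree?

For divide and conquer with division factor 2:

Problem sizes at each level:
Level 0: 4096
Level 1: 2048
Level 2: 1024
Level 3: 512
Level 4: 256
Level 5: 128
Level 6: 64
Level 7: 32
Level 8: 16
Level 9: 8
Level 10: 4
Level 11: 2
Level 12: 1

The root is level 0 and the size-1 base case is level 12 (the tree spans levels 0 through 12, i.e. 13 levels counting the root), so the depth is the number of divisions: log_2(4096) = 12

The recursion tree depth is log_2(4096) = 12. At each level, the problem size is divided by 2, so it takes 12 divisions to reduce to a base case of size 1. The algorithm makes 4 recursive calls at each level.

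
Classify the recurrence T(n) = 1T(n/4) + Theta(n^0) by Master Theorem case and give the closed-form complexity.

Master Theorem for T(n) = 1T(n/4) + O(n^0):

a = 1, b = 4, c = 0
log_b(a) = log_4(1) = 0.0000

Case 2: c = 0 = log_4(1) = 0.0000
T(n) = O(n^0 log n) = O(log n)

For T(n) = 1T(n/4) + O(n^0): log_4(1) = 0.0000. This is Case 2 of the Master Theorem (c = log_b(a), equal work at all levels), giving O(log n).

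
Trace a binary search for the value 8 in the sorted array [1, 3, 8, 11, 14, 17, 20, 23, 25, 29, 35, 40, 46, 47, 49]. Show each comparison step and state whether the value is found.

Binary search for 8 in [1, 3, 8, 11, 14, 17, 20, 23, 25, 29, 35, 40, 46, 47, 49]:

lo=0, hi=14, mid=7, arr[mid]=23 -> 23 > 8, search left half
lo=0, hi=6, mid=3, arr[mid]=11 -> 11 > 8, search left half
lo=0, hi=2, mid=1, arr[mid]=3 -> 3 < 8, search right half
lo=2, hi=2, mid=2, arr[mid]=8 -> Found target at index 2!

Binary search finds 8 at index 2 after 4 comparisons. The search repeatedly halves the search space by comparing with the middle element.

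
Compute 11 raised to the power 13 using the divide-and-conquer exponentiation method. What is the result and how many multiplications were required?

Computing 11^13 by squaring (build up from 11^1; each line after the first costs one multiplication):

11^1 = 11
11^2 = (11^1)^2 = 11^2 = 121
11^3 = 11 * 11^2 = 11 * 121 = 1331
11^6 = (11^3)^2 = 1331^2 = 1771561
11^12 = (11^6)^2 = 1771561^2 = 3138428376721
11^13 = 11 * 11^12 = 11 * 3138428376721 = 34522712143931

Result: 34522712143931
Multiplications needed: 5 (5 lines after 11^1)

11^13 = 34522712143931. Using exponentiation by squaring, this requires 5 multiplications. The key idea: if the exponent is even, square the half-power; if odd, multiply by the base once.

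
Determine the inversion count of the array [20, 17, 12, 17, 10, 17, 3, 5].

Finding inversions in [20, 17, 12, 17, 10, 17, 3, 5]:

(0, 1): arr[0]=20 > arr[1]=17
(0, 2): arr[0]=20 > arr[2]=12
(0, 3): arr[0]=20 > arr[3]=17
(0, 4): arr[0]=20 > arr[4]=10
(0, 5): arr[0]=20 > arr[5]=17
(0, 6): arr[0]=20 > arr[6]=3
(0, 7): arr[0]=20 > arr[7]=5
(1, 2): arr[1]=17 > arr[2]=12
(1, 4): arr[1]=17 > arr[4]=10
(1, 6): arr[1]=17 > arr[6]=3
(1, 7): arr[1]=17 > arr[7]=5
(2, 4): arr[2]=12 > arr[4]=10
(2, 6): arr[2]=12 > arr[6]=3
(2, 7): arr[2]=12 > arr[7]=5
(3, 4): arr[3]=17 > arr[4]=10
(3, 6): arr[3]=17 > arr[6]=3
(3, 7): arr[3]=17 > arr[7]=5
(4, 6): arr[4]=10 > arr[6]=3
(4, 7): arr[4]=10 > arr[7]=5
(5, 6): arr[5]=17 > arr[6]=3
(5, 7): arr[5]=17 > arr[7]=5

Total inversions: 21

The array has 21 inversion(s): (0,1), (0,2), (0,3), (0,4), (0,5), (0,6), (0,7), (1,2), (1,4), (1,6), (1,7), (2,4), (2,6), (2,7), (3,4), (3,6), (3,7), (4,6), (4,7), (5,6), (5,7). Each pair (i,j) satisfies i < j and arr[i] > arr[j].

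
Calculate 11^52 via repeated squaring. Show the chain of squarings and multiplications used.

Computing 11^52 by squaring (build up from 11^1; each line after the first costs one multiplication):

11^1 = 11
11^2 = (11^1)^2 = 11^2 = 121
11^3 = 11 * 11^2 = 11 * 121 = 1331
11^6 = (11^3)^2 = 1331^2 = 1771561
11^12 = (11^6)^2 = 1771561^2 = 3138428376721
11^13 = 11 * 11^12 = 11 * 3138428376721 = 34522712143931
11^26 = (11^13)^2 = 34522712143931^2 = 1191817653772720942460132761
11^52 = (11^26)^2 = 1191817653772720942460132761^2 = 1420429319844313329730664601483335671261683881745483121

Result: 1420429319844313329730664601483335671261683881745483121
Multiplications needed: 7 (7 lines after 11^1)

11^52 = 1420429319844313329730664601483335671261683881745483121. Using exponentiation by squaring, this requires 7 multiplications. The key idea: if the exponent is even, square the half-power; if odd, multiply by the base once.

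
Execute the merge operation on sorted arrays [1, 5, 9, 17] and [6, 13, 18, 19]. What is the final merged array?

Merging process:

Compare 1 vs 6: take 1 from left. Merged: [1]
Compare 5 vs 6: take 5 from left. Merged: [1, 5]
Compare 9 vs 6: take 6 from right. Merged: [1, 5, 6]
Compare 9 vs 13: take 9 from left. Merged: [1, 5, 6, 9]
Compare 17 vs 13: take 13 from right. Merged: [1, 5, 6, 9, 13]
Compare 17 vs 18: take 17 from left. Merged: [1, 5, 6, 9, 13, 17]
Append remaining from right: [18, 19]. Merged: [1, 5, 6, 9, 13, 17, 18, 19]

Final merged array: [1, 5, 6, 9, 13, 17, 18, 19]
Total comparisons: 6

The merged array is [1, 5, 6, 9, 13, 17, 18, 19], requiring 6 comparisons. The merge step runs in O(n) time where n is the total number of elements.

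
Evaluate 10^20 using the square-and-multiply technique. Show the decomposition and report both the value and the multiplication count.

Computing 10^20 by squaring (build up from 10^1; each line after the first costs one multiplication):

10^1 = 10
10^2 = (10^1)^2 = 10^2 = 100
10^4 = (10^2)^2 = 100^2 = 10000
10^5 = 10 * 10^4 = 10 * 10000 = 100000
10^10 = (10^5)^2 = 100000^2 = 10000000000
10^20 = (10^10)^2 = 10000000000^2 = 100000000000000000000

Result: 100000000000000000000
Multiplications needed: 5 (5 lines after 10^1)

10^20 = 100000000000000000000. Using exponentiation by squaring, this requires 5 multiplications. The key idea: if the exponent is even, square the half-power; if odd, multiply by the base once.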